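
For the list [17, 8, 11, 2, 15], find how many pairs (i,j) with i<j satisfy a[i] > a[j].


For each element, count the later elements that are smaller than it:
  17 (index 0): smaller elements after it = [8, 11, 2, 15] -> 4
  8 (index 1): smaller elements after it = [2] -> 1
  11 (index 2): smaller elements after it = [2] -> 1
  2 (index 3): smaller elements after it = [] -> 0
Total inversions = 4 + 1 + 1 + 0 = 6
Final answer: 6


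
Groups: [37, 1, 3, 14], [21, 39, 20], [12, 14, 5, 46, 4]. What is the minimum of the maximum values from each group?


Find max of each group:
  Group 1: [37, 1, 3, 14] -> max = 37
  Group 2: [21, 39, 20] -> max = 39
  Group 3: [12, 14, 5, 46, 4] -> max = 46
Maxes: [37, 39, 46]
Minimum of maxes = 37
Final answer: 37


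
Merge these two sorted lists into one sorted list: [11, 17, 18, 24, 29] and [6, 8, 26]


List A: [11, 17, 18, 24, 29]
List B: [6, 8, 26]
Repeatedly compare the front elements and take the smaller:
  11 vs 6 -> take 6
  11 vs 8 -> take 8
  11 vs 26 -> take 11
  17 vs 26 -> take 17
  18 vs 26 -> take 18
  24 vs 26 -> take 24
  29 vs 26 -> take 26
  B is exhausted; append the rest of A: [29]
Final answer: [6, 8, 11, 17, 18, 24, 26, 29]


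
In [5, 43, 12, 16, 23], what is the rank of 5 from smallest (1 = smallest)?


Sort ascending: [5, 12, 16, 23, 43]
Find 5 in the sorted list.
5 is at position 1 (1-indexed).
Final answer: 1


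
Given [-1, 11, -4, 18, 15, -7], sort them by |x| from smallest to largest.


Compute absolute values:
  |-1| = 1
  |11| = 11
  |-4| = 4
  |18| = 18
  |15| = 15
  |-7| = 7
Absolute values in increasing order: 1 < 4 < 7 < 11 < 15 < 18
Listing the original numbers in that order gives the answer.
Final answer: [-1, -4, -7, 11, 15, 18]


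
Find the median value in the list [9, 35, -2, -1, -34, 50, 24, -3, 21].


First, sort the list: [-34, -3, -2, -1, 9, 21, 24, 35, 50]
The list has 9 elements (odd count).
The middle index is 4 (0-based), and the element there is 9.
Final answer: 9


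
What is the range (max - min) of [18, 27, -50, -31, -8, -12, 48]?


Maximum value: 48
Minimum value: -50
Range = 48 - (-50) = 98
Final answer: 98


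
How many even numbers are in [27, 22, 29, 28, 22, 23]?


Check each element:
  27 is odd
  22 is even
  29 is odd
  28 is even
  22 is even
  23 is odd
Evens: [22, 28, 22]
Count of evens = 3
Final answer: 3


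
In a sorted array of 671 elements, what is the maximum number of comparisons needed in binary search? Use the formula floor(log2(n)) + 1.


Binary search halves the search space each step.
Maximum comparisons = floor(log2(671)) + 1
log2(671) = 9.3902
floor(log2(671)) = 9, so 9 + 1 = 10
Final answer: 10


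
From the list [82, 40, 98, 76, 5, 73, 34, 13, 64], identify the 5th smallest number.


Sort ascending: [5, 13, 34, 40, 64, 73, 76, 82, 98]
The 5th element (1-indexed) is at index 4.
Value = 64
Final answer: 64


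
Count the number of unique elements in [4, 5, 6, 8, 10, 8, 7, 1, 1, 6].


List all unique values:
Distinct values: [1, 4, 5, 6, 7, 8, 10]
Count = 7
Final answer: 7


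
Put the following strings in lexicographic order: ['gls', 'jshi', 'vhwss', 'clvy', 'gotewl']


Compare strings character by character (the first differing letter decides):
  'clvy' < 'gls' since 'c' < 'g' at position 1
  'gls' < 'gotewl' since 'l' < 'o' at position 2
  'gotewl' < 'jshi' since 'g' < 'j' at position 1
  'jshi' < 'vhwss' since 'j' < 'v' at position 1
Chaining these comparisons gives the alphabetical order.
Final answer: ['clvy', 'gls', 'gotewl', 'jshi', 'vhwss']


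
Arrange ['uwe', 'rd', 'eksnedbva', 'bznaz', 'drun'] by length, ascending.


Compute lengths:
  'uwe' has length 3
  'rd' has length 2
  'eksnedbva' has length 9
  'bznaz' has length 5
  'drun' has length 4
Lengths in increasing order: 2 < 3 < 4 < 5 < 9
Listing the words in that order gives the answer.
Final answer: ['rd', 'uwe', 'drun', 'bznaz', 'eksnedbva']


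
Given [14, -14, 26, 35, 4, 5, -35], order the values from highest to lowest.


Original list: [14, -14, 26, 35, 4, 5, -35]
Repeatedly take the largest remaining element:
  Remaining [14, -14, 26, 35, 4, 5, -35] -> largest is 35
  Remaining [14, -14, 26, 4, 5, -35] -> largest is 26
  Remaining [14, -14, 4, 5, -35] -> largest is 14
  Remaining [-14, 4, 5, -35] -> largest is 5
  Remaining [-14, 4, -35] -> largest is 4
  Remaining [-14, -35] -> largest is -14
  Remaining [-35] -> largest is -35
Collecting the picks in order gives the descending list.
Final answer: [35, 26, 14, 5, 4, -14, -35]


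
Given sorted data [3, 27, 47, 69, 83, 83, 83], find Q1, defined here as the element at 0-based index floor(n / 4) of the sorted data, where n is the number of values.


The list has n = 7 elements.
Q1 index = floor(7 / 4) = floor(1.75) = 1
Counting from index 0 in the sorted data, the element at index 1 is 27.
Final answer: 27


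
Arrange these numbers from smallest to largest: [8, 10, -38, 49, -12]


Original list: [8, 10, -38, 49, -12]
Repeatedly take the smallest remaining element:
  Remaining [8, 10, -38, 49, -12] -> smallest is -38
  Remaining [8, 10, 49, -12] -> smallest is -12
  Remaining [8, 10, 49] -> smallest is 8
  Remaining [10, 49] -> smallest is 10
  Remaining [49] -> smallest is 49
Collecting the picks in order gives the sorted list.
Final answer: [-38, -12, 8, 10, 49]


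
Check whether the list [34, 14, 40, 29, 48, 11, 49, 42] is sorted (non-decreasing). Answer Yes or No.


Check consecutive pairs:
  34 <= 14? False
  14 <= 40? True
  40 <= 29? False
  29 <= 48? True
  48 <= 11? False
  11 <= 49? True
  49 <= 42? False
4 consecutive pair(s) are out of order, so the list is not sorted.
Final answer: No


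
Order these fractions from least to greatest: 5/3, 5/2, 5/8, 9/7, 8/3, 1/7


Convert to decimal for comparison:
  5/3 = 1.6667
  5/2 = 2.5
  5/8 = 0.625
  9/7 = 1.2857
  8/3 = 2.6667
  1/7 = 0.1429
Decimals in increasing order: 0.1429 < 0.625 < 1.2857 < 1.6667 < 2.5 < 2.6667
Writing each back as its fraction gives the sorted order.
Final answer: 1/7, 5/8, 9/7, 5/3, 5/2, 8/3


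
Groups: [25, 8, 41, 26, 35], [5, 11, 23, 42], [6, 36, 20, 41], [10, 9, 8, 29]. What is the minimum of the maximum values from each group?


Find max of each group:
  Group 1: [25, 8, 41, 26, 35] -> max = 41
  Group 2: [5, 11, 23, 42] -> max = 42
  Group 3: [6, 36, 20, 41] -> max = 41
  Group 4: [10, 9, 8, 29] -> max = 29
Maxes: [41, 42, 41, 29]
Minimum of maxes = 29
Final answer: 29


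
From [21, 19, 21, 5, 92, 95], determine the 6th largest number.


Sort descending: [95, 92, 21, 21, 19, 5]
The 6th element (1-indexed) is at index 5.
Value = 5
Final answer: 5


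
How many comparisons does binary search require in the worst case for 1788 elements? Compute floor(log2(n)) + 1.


Binary search halves the search space each step.
Maximum comparisons = floor(log2(1788)) + 1
log2(1788) = 10.8041
floor(log2(1788)) = 10, so 10 + 1 = 11
Final answer: 11


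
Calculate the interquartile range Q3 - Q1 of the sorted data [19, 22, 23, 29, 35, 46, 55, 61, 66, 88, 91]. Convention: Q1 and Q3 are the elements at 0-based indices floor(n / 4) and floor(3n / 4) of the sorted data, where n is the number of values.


The data has n = 11 elements.
Q1 index = floor(11 / 4) = floor(2.75) = 2; Q3 index = floor(3 * 11 / 4) = floor(8.25) = 8
Q1 = element at index 2 = 23
Q3 = element at index 8 = 66
IQR = 66 - 23 = 43
Final answer: 43


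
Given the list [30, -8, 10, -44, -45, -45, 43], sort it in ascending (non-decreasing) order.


Original list: [30, -8, 10, -44, -45, -45, 43]
Repeatedly take the smallest remaining element:
  Remaining [30, -8, 10, -44, -45, -45, 43] -> smallest is -45
  Remaining [30, -8, 10, -44, -45, 43] -> smallest is -45
  Remaining [30, -8, 10, -44, 43] -> smallest is -44
  Remaining [30, -8, 10, 43] -> smallest is -8
  Remaining [30, 10, 43] -> smallest is 10
  Remaining [30, 43] -> smallest is 30
  Remaining [43] -> smallest is 43
Collecting the picks in order gives the sorted list.
Final answer: [-45, -45, -44, -8, 10, 30, 43]


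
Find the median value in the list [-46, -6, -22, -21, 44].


First, sort the list: [-46, -22, -21, -6, 44]
The list has 5 elements (odd count).
The middle index is 2 (0-based), and the element there is -21.
Final answer: -21


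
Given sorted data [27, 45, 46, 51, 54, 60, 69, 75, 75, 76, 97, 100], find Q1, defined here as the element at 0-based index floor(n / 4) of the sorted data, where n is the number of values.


The list has n = 12 elements.
Q1 index = floor(12 / 4) = floor(3) = 3
Counting from index 0 in the sorted data, the element at index 3 is 51.
Final answer: 51


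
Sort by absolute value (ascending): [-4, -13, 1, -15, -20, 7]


Compute absolute values:
  |-4| = 4
  |-13| = 13
  |1| = 1
  |-15| = 15
  |-20| = 20
  |7| = 7
Absolute values in increasing order: 1 < 4 < 7 < 13 < 15 < 20
Listing the original numbers in that order gives the answer.
Final answer: [1, -4, 7, -13, -15, -20]


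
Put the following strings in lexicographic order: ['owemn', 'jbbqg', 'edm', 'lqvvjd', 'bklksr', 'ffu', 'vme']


Compare strings character by character (the first differing letter decides):
  'bklksr' < 'edm' since 'b' < 'e' at position 1
  'edm' < 'ffu' since 'e' < 'f' at position 1
  'ffu' < 'jbbqg' since 'f' < 'j' at position 1
  'jbbqg' < 'lqvvjd' since 'j' < 'l' at position 1
  'lqvvjd' < 'owemn' since 'l' < 'o' at position 1
  'owemn' < 'vme' since 'o' < 'v' at position 1
Chaining these comparisons gives the alphabetical order.
Final answer: ['bklksr', 'edm', 'ffu', 'jbbqg', 'lqvvjd', 'owemn', 'vme']


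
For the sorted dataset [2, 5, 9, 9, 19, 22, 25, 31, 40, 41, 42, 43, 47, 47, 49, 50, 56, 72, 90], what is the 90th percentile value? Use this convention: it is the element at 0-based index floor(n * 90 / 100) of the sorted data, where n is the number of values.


The dataset has n = 19 elements.
Index = floor(19 * 90 / 100) = floor(1710 / 100) = floor(17.1) = 17
Counting from index 0 in the sorted data, the element at index 17 is 72.
Final answer: 72


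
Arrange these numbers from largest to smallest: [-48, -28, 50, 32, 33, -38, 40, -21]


Original list: [-48, -28, 50, 32, 33, -38, 40, -21]
Repeatedly take the largest remaining element:
  Remaining [-48, -28, 50, 32, 33, -38, 40, -21] -> largest is 50
  Remaining [-48, -28, 32, 33, -38, 40, -21] -> largest is 40
  Remaining [-48, -28, 32, 33, -38, -21] -> largest is 33
  Remaining [-48, -28, 32, -38, -21] -> largest is 32
  Remaining [-48, -28, -38, -21] -> largest is -21
  Remaining [-48, -28, -38] -> largest is -28
  Remaining [-48, -38] -> largest is -38
  Remaining [-48] -> largest is -48
Collecting the picks in order gives the descending list.
Final answer: [50, 40, 33, 32, -21, -28, -38, -48]


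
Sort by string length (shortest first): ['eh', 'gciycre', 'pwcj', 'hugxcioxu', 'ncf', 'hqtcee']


Compute lengths:
  'eh' has length 2
  'gciycre' has length 7
  'pwcj' has length 4
  'hugxcioxu' has length 9
  'ncf' has length 3
  'hqtcee' has length 6
Lengths in increasing order: 2 < 3 < 4 < 6 < 7 < 9
Listing the words in that order gives the answer.
Final answer: ['eh', 'ncf', 'pwcj', 'hqtcee', 'gciycre', 'hugxcioxu']


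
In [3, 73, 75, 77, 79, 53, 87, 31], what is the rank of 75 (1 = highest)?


Sort descending: [87, 79, 77, 75, 73, 53, 31, 3]
Find 75 in the sorted list.
75 is at position 4.
Final answer: 4


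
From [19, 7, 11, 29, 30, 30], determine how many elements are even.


Check each element:
  19 is odd
  7 is odd
  11 is odd
  29 is odd
  30 is even
  30 is even
Evens: [30, 30]
Count of evens = 2
Final answer: 2


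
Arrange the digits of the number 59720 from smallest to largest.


The number 59720 has digits: 5, 9, 7, 2, 0
Sorted: 0, 2, 5, 7, 9
Joining the sorted digits gives the result.
Final answer: 02579


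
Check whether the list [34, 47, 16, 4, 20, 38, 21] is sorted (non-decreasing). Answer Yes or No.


Check consecutive pairs:
  34 <= 47? True
  47 <= 16? False
  16 <= 4? False
  4 <= 20? True
  20 <= 38? True
  38 <= 21? False
3 consecutive pair(s) are out of order, so the list is not sorted.
Final answer: No


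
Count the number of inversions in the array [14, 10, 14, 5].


For each element, count the later elements that are smaller than it:
  14 (index 0): smaller elements after it = [10, 5] -> 2
  10 (index 1): smaller elements after it = [5] -> 1
  14 (index 2): smaller elements after it = [5] -> 1
Total inversions = 2 + 1 + 1 = 4
Final answer: 4


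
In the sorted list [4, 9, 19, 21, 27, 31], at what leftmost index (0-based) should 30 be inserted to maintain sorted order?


List is sorted: [4, 9, 19, 21, 27, 31]
We need the leftmost position where 30 can be inserted, i.e. the first index whose element is >= 30 (or the end of the list if none is).
Binary search with low=0, high=6 (0-based indices):
  low=0, high=6, mid=3: a[3]=21 < 30, so low = 4
  low=4, high=6, mid=5: a[5]=31 >= 30, so high = 5
  low=4, high=5, mid=4: a[4]=27 < 30, so low = 5
Now low = high = 5, so the insertion index is 5.
Final answer: 5


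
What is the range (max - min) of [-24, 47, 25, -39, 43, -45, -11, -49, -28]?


Maximum value: 47
Minimum value: -49
Range = 47 - (-49) = 96
Final answer: 96


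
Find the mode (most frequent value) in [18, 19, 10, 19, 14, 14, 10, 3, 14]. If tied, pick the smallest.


Count the frequency of each value:
  3 appears 1 time(s)
  10 appears 2 time(s)
  14 appears 3 time(s)
  18 appears 1 time(s)
  19 appears 2 time(s)
Maximum frequency is 3.
Only 14 reaches that frequency, so it is the mode.
Final answer: 14


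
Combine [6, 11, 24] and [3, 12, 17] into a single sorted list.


List A: [6, 11, 24]
List B: [3, 12, 17]
Repeatedly compare the front elements and take the smaller:
  6 vs 3 -> take 3
  6 vs 12 -> take 6
  11 vs 12 -> take 11
  24 vs 12 -> take 12
  24 vs 17 -> take 17
  B is exhausted; append the rest of A: [24]
Final answer: [3, 6, 11, 12, 17, 24]


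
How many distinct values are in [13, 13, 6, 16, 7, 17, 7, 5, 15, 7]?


List all unique values:
Distinct values: [5, 6, 7, 13, 15, 16, 17]
Count = 7
Final answer: 7


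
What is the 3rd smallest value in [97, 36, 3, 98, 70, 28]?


Sort ascending: [3, 28, 36, 70, 97, 98]
The 3rd element (1-indexed) is at index 2.
Value = 36
Final answer: 36


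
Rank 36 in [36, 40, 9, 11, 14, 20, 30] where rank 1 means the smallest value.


Sort ascending: [9, 11, 14, 20, 30, 36, 40]
Find 36 in the sorted list.
36 is at position 6 (1-indexed).
Final answer: 6


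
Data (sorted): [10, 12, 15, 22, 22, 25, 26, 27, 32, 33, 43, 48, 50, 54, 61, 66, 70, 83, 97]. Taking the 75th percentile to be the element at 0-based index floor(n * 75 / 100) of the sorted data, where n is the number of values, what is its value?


The dataset has n = 19 elements.
Index = floor(19 * 75 / 100) = floor(1425 / 100) = floor(14.25) = 14
Counting from index 0 in the sorted data, the element at index 14 is 61.
Final answer: 61


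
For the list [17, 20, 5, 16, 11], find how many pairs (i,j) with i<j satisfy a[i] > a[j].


For each element, count the later elements that are smaller than it:
  17 (index 0): smaller elements after it = [5, 16, 11] -> 3
  20 (index 1): smaller elements after it = [5, 16, 11] -> 3
  5 (index 2): smaller elements after it = [] -> 0
  16 (index 3): smaller elements after it = [11] -> 1
Total inversions = 3 + 3 + 0 + 1 = 7
Final answer: 7


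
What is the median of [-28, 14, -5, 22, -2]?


First, sort the list: [-28, -5, -2, 14, 22]
The list has 5 elements (odd count).
The middle index is 2 (0-based), and the element there is -2.
Final answer: -2


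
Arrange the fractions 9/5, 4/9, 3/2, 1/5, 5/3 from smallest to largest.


Convert to decimal for comparison:
  9/5 = 1.8
  4/9 = 0.4444
  3/2 = 1.5
  1/5 = 0.2
  5/3 = 1.6667
Decimals in increasing order: 0.2 < 0.4444 < 1.5 < 1.6667 < 1.8
Writing each back as its fraction gives the sorted order.
Final answer: 1/5, 4/9, 3/2, 5/3, 9/5


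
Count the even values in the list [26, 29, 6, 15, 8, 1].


Check each element:
  26 is even
  29 is odd
  6 is even
  15 is odd
  8 is even
  1 is odd
Evens: [26, 6, 8]
Count of evens = 3
Final answer: 3


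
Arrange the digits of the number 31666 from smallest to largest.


The number 31666 has digits: 3, 1, 6, 6, 6
Sorted: 1, 3, 6, 6, 6
Joining the sorted digits gives the result.
Final answer: 13666


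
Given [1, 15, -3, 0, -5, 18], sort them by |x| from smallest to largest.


Compute absolute values:
  |1| = 1
  |15| = 15
  |-3| = 3
  |0| = 0
  |-5| = 5
  |18| = 18
Absolute values in increasing order: 0 < 1 < 3 < 5 < 15 < 18
Listing the original numbers in that order gives the answer.
Final answer: [0, 1, -3, -5, 15, 18]


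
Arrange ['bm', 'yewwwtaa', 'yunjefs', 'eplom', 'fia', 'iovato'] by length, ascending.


Compute lengths:
  'bm' has length 2
  'yewwwtaa' has length 8
  'yunjefs' has length 7
  'eplom' has length 5
  'fia' has length 3
  'iovato' has length 6
Lengths in increasing order: 2 < 3 < 5 < 6 < 7 < 8
Listing the words in that order gives the answer.
Final answer: ['bm', 'fia', 'eplom', 'iovato', 'yunjefs', 'yewwwtaa']


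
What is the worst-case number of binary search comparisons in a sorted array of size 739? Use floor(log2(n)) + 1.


Binary search halves the search space each step.
Maximum comparisons = floor(log2(739)) + 1
log2(739) = 9.5294
floor(log2(739)) = 9, so 9 + 1 = 10
Final answer: 10


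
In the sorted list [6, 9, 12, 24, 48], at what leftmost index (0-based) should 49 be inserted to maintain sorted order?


List is sorted: [6, 9, 12, 24, 48]
We need the leftmost position where 49 can be inserted, i.e. the first index whose element is >= 49 (or the end of the list if none is).
Binary search with low=0, high=5 (0-based indices):
  low=0, high=5, mid=2: a[2]=12 < 49, so low = 3
  low=3, high=5, mid=4: a[4]=48 < 49, so low = 5
Now low = high = 5, so the insertion index is 5.
Final answer: 5


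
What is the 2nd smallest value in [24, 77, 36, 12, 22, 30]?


Sort ascending: [12, 22, 24, 30, 36, 77]
The 2nd element (1-indexed) is at index 1.
Value = 22
Final answer: 22


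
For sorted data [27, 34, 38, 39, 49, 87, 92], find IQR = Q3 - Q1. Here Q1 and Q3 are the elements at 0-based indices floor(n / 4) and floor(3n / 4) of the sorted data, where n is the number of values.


The data has n = 7 elements.
Q1 index = floor(7 / 4) = floor(1.75) = 1; Q3 index = floor(3 * 7 / 4) = floor(5.25) = 5
Q1 = element at index 1 = 34
Q3 = element at index 5 = 87
IQR = 87 - 34 = 53
Final answer: 53


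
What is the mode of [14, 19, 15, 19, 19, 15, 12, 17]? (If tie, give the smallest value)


Count the frequency of each value:
  12 appears 1 time(s)
  14 appears 1 time(s)
  15 appears 2 time(s)
  17 appears 1 time(s)
  19 appears 3 time(s)
Maximum frequency is 3.
Only 19 reaches that frequency, so it is the mode.
Final answer: 19


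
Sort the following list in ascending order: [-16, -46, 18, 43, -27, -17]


Original list: [-16, -46, 18, 43, -27, -17]
Repeatedly take the smallest remaining element:
  Remaining [-16, -46, 18, 43, -27, -17] -> smallest is -46
  Remaining [-16, 18, 43, -27, -17] -> smallest is -27
  Remaining [-16, 18, 43, -17] -> smallest is -17
  Remaining [-16, 18, 43] -> smallest is -16
  Remaining [18, 43] -> smallest is 18
  Remaining [43] -> smallest is 43
Collecting the picks in order gives the sorted list.
Final answer: [-46, -27, -17, -16, 18, 43]


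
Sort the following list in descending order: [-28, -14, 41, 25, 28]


Original list: [-28, -14, 41, 25, 28]
Repeatedly take the largest remaining element:
  Remaining [-28, -14, 41, 25, 28] -> largest is 41
  Remaining [-28, -14, 25, 28] -> largest is 28
  Remaining [-28, -14, 25] -> largest is 25
  Remaining [-28, -14] -> largest is -14
  Remaining [-28] -> largest is -28
Collecting the picks in order gives the descending list.
Final answer: [41, 28, 25, -14, -28]


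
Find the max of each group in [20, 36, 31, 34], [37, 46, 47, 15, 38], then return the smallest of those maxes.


Find max of each group:
  Group 1: [20, 36, 31, 34] -> max = 36
  Group 2: [37, 46, 47, 15, 38] -> max = 47
Maxes: [36, 47]
Minimum of maxes = 36
Final answer: 36


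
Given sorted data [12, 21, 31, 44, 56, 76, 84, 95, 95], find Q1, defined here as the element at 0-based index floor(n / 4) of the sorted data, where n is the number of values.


The list has n = 9 elements.
Q1 index = floor(9 / 4) = floor(2.25) = 2
Counting from index 0 in the sorted data, the element at index 2 is 31.
Final answer: 31


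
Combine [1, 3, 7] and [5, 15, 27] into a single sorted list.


List A: [1, 3, 7]
List B: [5, 15, 27]
Repeatedly compare the front elements and take the smaller:
  1 vs 5 -> take 1
  3 vs 5 -> take 3
  7 vs 5 -> take 5
  7 vs 15 -> take 7
  A is exhausted; append the rest of B: [15, 27]
Final answer: [1, 3, 5, 7, 15, 27]


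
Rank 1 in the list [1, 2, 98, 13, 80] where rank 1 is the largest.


Sort descending: [98, 80, 13, 2, 1]
Find 1 in the sorted list.
1 is at position 5.
Final answer: 5


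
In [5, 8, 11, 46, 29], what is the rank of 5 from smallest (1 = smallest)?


Sort ascending: [5, 8, 11, 29, 46]
Find 5 in the sorted list.
5 is at position 1 (1-indexed).
Final answer: 1


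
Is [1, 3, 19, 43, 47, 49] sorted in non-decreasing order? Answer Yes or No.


Check consecutive pairs:
  1 <= 3? True
  3 <= 19? True
  19 <= 43? True
  43 <= 47? True
  47 <= 49? True
Every consecutive pair is in order, so the list is non-decreasing.
Final answer: Yes


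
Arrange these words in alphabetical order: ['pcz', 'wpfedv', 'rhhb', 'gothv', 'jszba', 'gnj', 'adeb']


Compare strings character by character (the first differing letter decides):
  'adeb' < 'gnj' since 'a' < 'g' at position 1
  'gnj' < 'gothv' since 'n' < 'o' at position 2
  'gothv' < 'jszba' since 'g' < 'j' at position 1
  'jszba' < 'pcz' since 'j' < 'p' at position 1
  'pcz' < 'rhhb' since 'p' < 'r' at position 1
  'rhhb' < 'wpfedv' since 'r' < 'w' at position 1
Chaining these comparisons gives the alphabetical order.
Final answer: ['adeb', 'gnj', 'gothv', 'jszba', 'pcz', 'rhhb', 'wpfedv']


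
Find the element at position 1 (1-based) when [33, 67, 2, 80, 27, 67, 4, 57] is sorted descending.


Sort descending: [80, 67, 67, 57, 33, 27, 4, 2]
The 1st element (1-indexed) is at index 0.
Value = 80
Final answer: 80


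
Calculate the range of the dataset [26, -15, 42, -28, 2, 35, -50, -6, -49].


Maximum value: 42
Minimum value: -50
Range = 42 - (-50) = 92
Final answer: 92


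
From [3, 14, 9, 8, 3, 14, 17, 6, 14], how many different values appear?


List all unique values:
Distinct values: [3, 6, 8, 9, 14, 17]
Count = 6
Final answer: 6


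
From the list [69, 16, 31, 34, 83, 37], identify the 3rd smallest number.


Sort ascending: [16, 31, 34, 37, 69, 83]
The 3rd element (1-indexed) is at index 2.
Value = 34
Final answer: 34


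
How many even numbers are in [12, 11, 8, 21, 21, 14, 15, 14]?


Check each element:
  12 is even
  11 is odd
  8 is even
  21 is odd
  21 is odd
  14 is even
  15 is odd
  14 is even
Evens: [12, 8, 14, 14]
Count of evens = 4
Final answer: 4


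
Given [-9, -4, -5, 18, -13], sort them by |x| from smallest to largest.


Compute absolute values:
  |-9| = 9
  |-4| = 4
  |-5| = 5
  |18| = 18
  |-13| = 13
Absolute values in increasing order: 4 < 5 < 9 < 13 < 18
Listing the original numbers in that order gives the answer.
Final answer: [-4, -5, -9, -13, 18]


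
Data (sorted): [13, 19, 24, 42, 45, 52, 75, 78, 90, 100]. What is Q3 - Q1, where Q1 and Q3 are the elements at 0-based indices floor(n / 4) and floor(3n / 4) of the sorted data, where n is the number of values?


The data has n = 10 elements.
Q1 index = floor(10 / 4) = floor(2.5) = 2; Q3 index = floor(3 * 10 / 4) = floor(7.5) = 7
Q1 = element at index 2 = 24
Q3 = element at index 7 = 78
IQR = 78 - 24 = 54
Final answer: 54


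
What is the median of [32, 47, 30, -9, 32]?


First, sort the list: [-9, 30, 32, 32, 47]
The list has 5 elements (odd count).
The middle index is 2 (0-based), and the element there is 32.
Final answer: 32


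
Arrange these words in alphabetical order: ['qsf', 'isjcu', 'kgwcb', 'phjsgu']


Compare strings character by character (the first differing letter decides):
  'isjcu' < 'kgwcb' since 'i' < 'k' at position 1
  'kgwcb' < 'phjsgu' since 'k' < 'p' at position 1
  'phjsgu' < 'qsf' since 'p' < 'q' at position 1
Chaining these comparisons gives the alphabetical order.
Final answer: ['isjcu', 'kgwcb', 'phjsgu', 'qsf']


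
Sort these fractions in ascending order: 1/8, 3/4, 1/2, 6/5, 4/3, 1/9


Convert to decimal for comparison:
  1/8 = 0.125
  3/4 = 0.75
  1/2 = 0.5
  6/5 = 1.2
  4/3 = 1.3333
  1/9 = 0.1111
Decimals in increasing order: 0.1111 < 0.125 < 0.5 < 0.75 < 1.2 < 1.3333
Writing each back as its fraction gives the sorted order.
Final answer: 1/9, 1/8, 1/2, 3/4, 6/5, 4/3


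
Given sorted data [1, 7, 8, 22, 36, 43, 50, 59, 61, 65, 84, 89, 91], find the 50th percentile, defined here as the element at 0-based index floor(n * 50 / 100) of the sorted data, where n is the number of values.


The dataset has n = 13 elements.
Index = floor(13 * 50 / 100) = floor(650 / 100) = floor(6.5) = 6
Counting from index 0 in the sorted data, the element at index 6 is 50.
Final answer: 50


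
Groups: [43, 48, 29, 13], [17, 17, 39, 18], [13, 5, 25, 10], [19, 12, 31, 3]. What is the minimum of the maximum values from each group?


Find max of each group:
  Group 1: [43, 48, 29, 13] -> max = 48
  Group 2: [17, 17, 39, 18] -> max = 39
  Group 3: [13, 5, 25, 10] -> max = 25
  Group 4: [19, 12, 31, 3] -> max = 31
Maxes: [48, 39, 25, 31]
Minimum of maxes = 25
Final answer: 25


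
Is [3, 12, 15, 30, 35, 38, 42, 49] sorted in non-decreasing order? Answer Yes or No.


Check consecutive pairs:
  3 <= 12? True
  12 <= 15? True
  15 <= 30? True
  30 <= 35? True
  35 <= 38? True
  38 <= 42? True
  42 <= 49? True
Every consecutive pair is in order, so the list is non-decreasing.
Final answer: Yes


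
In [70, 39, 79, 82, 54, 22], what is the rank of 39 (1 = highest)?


Sort descending: [82, 79, 70, 54, 39, 22]
Find 39 in the sorted list.
39 is at position 5.
Final answer: 5


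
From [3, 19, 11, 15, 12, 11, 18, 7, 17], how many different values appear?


List all unique values:
Distinct values: [3, 7, 11, 12, 15, 17, 18, 19]
Count = 8
Final answer: 8


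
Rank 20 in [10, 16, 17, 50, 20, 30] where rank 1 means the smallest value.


Sort ascending: [10, 16, 17, 20, 30, 50]
Find 20 in the sorted list.
20 is at position 4 (1-indexed).
Final answer: 4


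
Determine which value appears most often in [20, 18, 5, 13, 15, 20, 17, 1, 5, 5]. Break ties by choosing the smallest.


Count the frequency of each value:
  1 appears 1 time(s)
  5 appears 3 time(s)
  13 appears 1 time(s)
  15 appears 1 time(s)
  17 appears 1 time(s)
  18 appears 1 time(s)
  20 appears 2 time(s)
Maximum frequency is 3.
Only 5 reaches that frequency, so it is the mode.
Final answer: 5


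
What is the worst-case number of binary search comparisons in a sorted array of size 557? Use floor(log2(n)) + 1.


Binary search halves the search space each step.
Maximum comparisons = floor(log2(557)) + 1
log2(557) = 9.1215
floor(log2(557)) = 9, so 9 + 1 = 10
Final answer: 10


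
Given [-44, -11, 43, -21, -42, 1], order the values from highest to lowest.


Original list: [-44, -11, 43, -21, -42, 1]
Repeatedly take the largest remaining element:
  Remaining [-44, -11, 43, -21, -42, 1] -> largest is 43
  Remaining [-44, -11, -21, -42, 1] -> largest is 1
  Remaining [-44, -11, -21, -42] -> largest is -11
  Remaining [-44, -21, -42] -> largest is -21
  Remaining [-44, -42] -> largest is -42
  Remaining [-44] -> largest is -44
Collecting the picks in order gives the descending list.
Final answer: [43, 1, -11, -21, -42, -44]


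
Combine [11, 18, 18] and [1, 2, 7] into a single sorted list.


List A: [11, 18, 18]
List B: [1, 2, 7]
Repeatedly compare the front elements and take the smaller:
  11 vs 1 -> take 1
  11 vs 2 -> take 2
  11 vs 7 -> take 7
  B is exhausted; append the rest of A: [11, 18, 18]
Final answer: [1, 2, 7, 11, 18, 18]


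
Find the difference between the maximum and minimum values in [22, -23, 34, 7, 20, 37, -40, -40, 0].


Maximum value: 37
Minimum value: -40
Range = 37 - (-40) = 77
Final answer: 77


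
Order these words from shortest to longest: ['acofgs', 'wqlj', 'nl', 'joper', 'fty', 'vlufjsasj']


Compute lengths:
  'acofgs' has length 6
  'wqlj' has length 4
  'nl' has length 2
  'joper' has length 5
  'fty' has length 3
  'vlufjsasj' has length 9
Lengths in increasing order: 2 < 3 < 4 < 5 < 6 < 9
Listing the words in that order gives the answer.
Final answer: ['nl', 'fty', 'wqlj', 'joper', 'acofgs', 'vlufjsasj']


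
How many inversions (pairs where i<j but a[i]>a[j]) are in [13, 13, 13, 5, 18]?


For each element, count the later elements that are smaller than it:
  13 (index 0): smaller elements after it = [5] -> 1
  13 (index 1): smaller elements after it = [5] -> 1
  13 (index 2): smaller elements after it = [5] -> 1
  5 (index 3): smaller elements after it = [] -> 0
Total inversions = 1 + 1 + 1 + 0 = 3
Final answer: 3


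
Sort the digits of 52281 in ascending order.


The number 52281 has digits: 5, 2, 2, 8, 1
Sorted: 1, 2, 2, 5, 8
Joining the sorted digits gives the result.
Final answer: 12258


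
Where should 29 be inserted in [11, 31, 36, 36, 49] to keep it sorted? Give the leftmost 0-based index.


List is sorted: [11, 31, 36, 36, 49]
We need the leftmost position where 29 can be inserted, i.e. the first index whose element is >= 29 (or the end of the list if none is).
Binary search with low=0, high=5 (0-based indices):
  low=0, high=5, mid=2: a[2]=36 >= 29, so high = 2
  low=0, high=2, mid=1: a[1]=31 >= 29, so high = 1
  low=0, high=1, mid=0: a[0]=11 < 29, so low = 1
Now low = high = 1, so the insertion index is 1.
Final answer: 1


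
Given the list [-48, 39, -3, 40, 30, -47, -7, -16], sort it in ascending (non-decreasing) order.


Original list: [-48, 39, -3, 40, 30, -47, -7, -16]
Repeatedly take the smallest remaining element:
  Remaining [-48, 39, -3, 40, 30, -47, -7, -16] -> smallest is -48
  Remaining [39, -3, 40, 30, -47, -7, -16] -> smallest is -47
  Remaining [39, -3, 40, 30, -7, -16] -> smallest is -16
  Remaining [39, -3, 40, 30, -7] -> smallest is -7
  Remaining [39, -3, 40, 30] -> smallest is -3
  Remaining [39, 40, 30] -> smallest is 30
  Remaining [39, 40] -> smallest is 39
  Remaining [40] -> smallest is 40
Collecting the picks in order gives the sorted list.
Final answer: [-48, -47, -16, -7, -3, 30, 39, 40]


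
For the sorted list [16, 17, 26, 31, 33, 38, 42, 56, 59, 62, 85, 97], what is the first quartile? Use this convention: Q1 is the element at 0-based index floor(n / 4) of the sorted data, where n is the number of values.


The list has n = 12 elements.
Q1 index = floor(12 / 4) = floor(3) = 3
Counting from index 0 in the sorted data, the element at index 3 is 31.
Final answer: 31


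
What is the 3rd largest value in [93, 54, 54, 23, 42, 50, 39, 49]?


Sort descending: [93, 54, 54, 50, 49, 42, 39, 23]
The 3rd element (1-indexed) is at index 2.
Value = 54
Final answer: 54


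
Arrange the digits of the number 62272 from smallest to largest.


The number 62272 has digits: 6, 2, 2, 7, 2
Sorted: 2, 2, 2, 6, 7
Joining the sorted digits gives the result.
Final answer: 22267


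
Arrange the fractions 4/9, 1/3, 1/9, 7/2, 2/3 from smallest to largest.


Convert to decimal for comparison:
  4/9 = 0.4444
  1/3 = 0.3333
  1/9 = 0.1111
  7/2 = 3.5
  2/3 = 0.6667
Decimals in increasing order: 0.1111 < 0.3333 < 0.4444 < 0.6667 < 3.5
Writing each back as its fraction gives the sorted order.
Final answer: 1/9, 1/3, 4/9, 2/3, 7/2


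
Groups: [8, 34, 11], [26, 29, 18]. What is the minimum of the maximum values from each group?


Find max of each group:
  Group 1: [8, 34, 11] -> max = 34
  Group 2: [26, 29, 18] -> max = 29
Maxes: [34, 29]
Minimum of maxes = 29
Final answer: 29


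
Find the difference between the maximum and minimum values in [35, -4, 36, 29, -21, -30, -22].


Maximum value: 36
Minimum value: -30
Range = 36 - (-30) = 66
Final answer: 66


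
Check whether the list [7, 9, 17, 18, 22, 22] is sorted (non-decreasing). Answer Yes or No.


Check consecutive pairs:
  7 <= 9? True
  9 <= 17? True
  17 <= 18? True
  18 <= 22? True
  22 <= 22? True
Every consecutive pair is in order, so the list is non-decreasing.
Final answer: Yes


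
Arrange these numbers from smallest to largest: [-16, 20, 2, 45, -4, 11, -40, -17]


Original list: [-16, 20, 2, 45, -4, 11, -40, -17]
Repeatedly take the smallest remaining element:
  Remaining [-16, 20, 2, 45, -4, 11, -40, -17] -> smallest is -40
  Remaining [-16, 20, 2, 45, -4, 11, -17] -> smallest is -17
  Remaining [-16, 20, 2, 45, -4, 11] -> smallest is -16
  Remaining [20, 2, 45, -4, 11] -> smallest is -4
  Remaining [20, 2, 45, 11] -> smallest is 2
  Remaining [20, 45, 11] -> smallest is 11
  Remaining [20, 45] -> smallest is 20
  Remaining [45] -> smallest is 45
Collecting the picks in order gives the sorted list.
Final answer: [-40, -17, -16, -4, 2, 11, 20, 45]


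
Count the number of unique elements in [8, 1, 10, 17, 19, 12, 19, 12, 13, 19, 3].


List all unique values:
Distinct values: [1, 3, 8, 10, 12, 13, 17, 19]
Count = 8
Final answer: 8


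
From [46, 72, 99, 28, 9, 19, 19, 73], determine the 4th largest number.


Sort descending: [99, 73, 72, 46, 28, 19, 19, 9]
The 4th element (1-indexed) is at index 3.
Value = 46
Final answer: 46


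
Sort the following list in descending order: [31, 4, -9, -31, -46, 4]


Original list: [31, 4, -9, -31, -46, 4]
Repeatedly take the largest remaining element:
  Remaining [31, 4, -9, -31, -46, 4] -> largest is 31
  Remaining [4, -9, -31, -46, 4] -> largest is 4
  Remaining [-9, -31, -46, 4] -> largest is 4
  Remaining [-9, -31, -46] -> largest is -9
  Remaining [-31, -46] -> largest is -31
  Remaining [-46] -> largest is -46
Collecting the picks in order gives the descending list.
Final answer: [31, 4, 4, -9, -31, -46]


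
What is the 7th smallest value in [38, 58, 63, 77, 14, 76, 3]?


Sort ascending: [3, 14, 38, 58, 63, 76, 77]
The 7th element (1-indexed) is at index 6.
Value = 77
Final answer: 77


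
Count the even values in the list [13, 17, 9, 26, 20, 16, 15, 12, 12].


Check each element:
  13 is odd
  17 is odd
  9 is odd
  26 is even
  20 is even
  16 is even
  15 is odd
  12 is even
  12 is even
Evens: [26, 20, 16, 12, 12]
Count of evens = 5
Final answer: 5


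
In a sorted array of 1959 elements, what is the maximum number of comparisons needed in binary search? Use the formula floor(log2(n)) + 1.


Binary search halves the search space each step.
Maximum comparisons = floor(log2(1959)) + 1
log2(1959) = 10.9359
floor(log2(1959)) = 10, so 10 + 1 = 11
Final answer: 11


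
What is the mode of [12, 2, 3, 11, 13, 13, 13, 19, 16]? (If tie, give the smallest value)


Count the frequency of each value:
  2 appears 1 time(s)
  3 appears 1 time(s)
  11 appears 1 time(s)
  12 appears 1 time(s)
  13 appears 3 time(s)
  16 appears 1 time(s)
  19 appears 1 time(s)
Maximum frequency is 3.
Only 13 reaches that frequency, so it is the mode.
Final answer: 13


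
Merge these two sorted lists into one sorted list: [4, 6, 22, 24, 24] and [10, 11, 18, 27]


List A: [4, 6, 22, 24, 24]
List B: [10, 11, 18, 27]
Repeatedly compare the front elements and take the smaller:
  4 vs 10 -> take 4
  6 vs 10 -> take 6
  22 vs 10 -> take 10
  22 vs 11 -> take 11
  22 vs 18 -> take 18
  22 vs 27 -> take 22
  24 vs 27 -> take 24
  24 vs 27 -> take 24
  A is exhausted; append the rest of B: [27]
Final answer: [4, 6, 10, 11, 18, 22, 24, 24, 27]


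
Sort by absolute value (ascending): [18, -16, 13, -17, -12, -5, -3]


Compute absolute values:
  |18| = 18
  |-16| = 16
  |13| = 13
  |-17| = 17
  |-12| = 12
  |-5| = 5
  |-3| = 3
Absolute values in increasing order: 3 < 5 < 12 < 13 < 16 < 17 < 18
Listing the original numbers in that order gives the answer.
Final answer: [-3, -5, -12, 13, -16, -17, 18]


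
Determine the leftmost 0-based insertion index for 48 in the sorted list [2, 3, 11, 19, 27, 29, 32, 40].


List is sorted: [2, 3, 11, 19, 27, 29, 32, 40]
We need the leftmost position where 48 can be inserted, i.e. the first index whose element is >= 48 (or the end of the list if none is).
Binary search with low=0, high=8 (0-based indices):
  low=0, high=8, mid=4: a[4]=27 < 48, so low = 5
  low=5, high=8, mid=6: a[6]=32 < 48, so low = 7
  low=7, high=8, mid=7: a[7]=40 < 48, so low = 8
Now low = high = 8, so the insertion index is 8.
Final answer: 8


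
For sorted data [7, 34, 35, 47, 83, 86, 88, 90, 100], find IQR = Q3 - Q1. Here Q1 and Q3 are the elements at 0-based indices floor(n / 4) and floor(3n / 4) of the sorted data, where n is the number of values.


The data has n = 9 elements.
Q1 index = floor(9 / 4) = floor(2.25) = 2; Q3 index = floor(3 * 9 / 4) = floor(6.75) = 6
Q1 = element at index 2 = 35
Q3 = element at index 6 = 88
IQR = 88 - 35 = 53
Final answer: 53


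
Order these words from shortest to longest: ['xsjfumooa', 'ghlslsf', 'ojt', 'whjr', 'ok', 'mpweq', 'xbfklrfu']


Compute lengths:
  'xsjfumooa' has length 9
  'ghlslsf' has length 7
  'ojt' has length 3
  'whjr' has length 4
  'ok' has length 2
  'mpweq' has length 5
  'xbfklrfu' has length 8
Lengths in increasing order: 2 < 3 < 4 < 5 < 7 < 8 < 9
Listing the words in that order gives the answer.
Final answer: ['ok', 'ojt', 'whjr', 'mpweq', 'ghlslsf', 'xbfklrfu', 'xsjfumooa']


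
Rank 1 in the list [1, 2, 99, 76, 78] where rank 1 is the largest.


Sort descending: [99, 78, 76, 2, 1]
Find 1 in the sorted list.
1 is at position 5.
Final answer: 5


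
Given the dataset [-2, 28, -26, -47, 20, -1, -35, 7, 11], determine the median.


First, sort the list: [-47, -35, -26, -2, -1, 7, 11, 20, 28]
The list has 9 elements (odd count).
The middle index is 4 (0-based), and the element there is -1.
Final answer: -1


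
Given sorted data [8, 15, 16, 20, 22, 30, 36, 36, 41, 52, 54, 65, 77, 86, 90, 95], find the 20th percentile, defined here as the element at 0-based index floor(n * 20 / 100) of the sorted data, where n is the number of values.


The dataset has n = 16 elements.
Index = floor(16 * 20 / 100) = floor(320 / 100) = floor(3.2) = 3
Counting from index 0 in the sorted data, the element at index 3 is 20.
Final answer: 20


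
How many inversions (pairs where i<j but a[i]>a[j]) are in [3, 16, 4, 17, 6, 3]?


For each element, count the later elements that are smaller than it:
  3 (index 0): smaller elements after it = [] -> 0
  16 (index 1): smaller elements after it = [4, 6, 3] -> 3
  4 (index 2): smaller elements after it = [3] -> 1
  17 (index 3): smaller elements after it = [6, 3] -> 2
  6 (index 4): smaller elements after it = [3] -> 1
Total inversions = 0 + 3 + 1 + 2 + 1 = 7
Final answer: 7


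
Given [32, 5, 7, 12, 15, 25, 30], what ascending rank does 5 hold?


Sort ascending: [5, 7, 12, 15, 25, 30, 32]
Find 5 in the sorted list.
5 is at position 1 (1-indexed).
Final answer: 1


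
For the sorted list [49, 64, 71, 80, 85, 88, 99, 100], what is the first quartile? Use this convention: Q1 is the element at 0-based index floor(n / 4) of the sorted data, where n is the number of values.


The list has n = 8 elements.
Q1 index = floor(8 / 4) = floor(2) = 2
Counting from index 0 in the sorted data, the element at index 2 is 71.
Final answer: 71


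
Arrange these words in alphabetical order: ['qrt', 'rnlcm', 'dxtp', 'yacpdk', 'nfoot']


Compare strings character by character (the first differing letter decides):
  'dxtp' < 'nfoot' since 'd' < 'n' at position 1
  'nfoot' < 'qrt' since 'n' < 'q' at position 1
  'qrt' < 'rnlcm' since 'q' < 'r' at position 1
  'rnlcm' < 'yacpdk' since 'r' < 'y' at position 1
Chaining these comparisons gives the alphabetical order.
Final answer: ['dxtp', 'nfoot', 'qrt', 'rnlcm', 'yacpdk']
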